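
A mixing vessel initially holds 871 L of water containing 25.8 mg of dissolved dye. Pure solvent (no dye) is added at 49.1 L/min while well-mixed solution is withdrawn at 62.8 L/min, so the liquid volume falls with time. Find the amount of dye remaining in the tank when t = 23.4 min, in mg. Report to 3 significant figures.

Total volume: dV/dt = Q_in − Q_out = -13.700 L/min, so V(t) = 871 − 13.700 t and V(23.4) = 550.42 L.
Species balance (pure solvent in): dm/dt = −Q_out · m/V(t).
Separate: dm/m = −Q_out dt/V(t) ⇒ ln(m/m₀) = −(Q_out/(Q_in−Q_out)) ln(V/V₀).
m = m₀ (V₀/V)^(Q_out/(Q_in−Q_out)) = 25.8 × (871/550.42)^(-4.5839) = 3.1472 mg.

3.15 mg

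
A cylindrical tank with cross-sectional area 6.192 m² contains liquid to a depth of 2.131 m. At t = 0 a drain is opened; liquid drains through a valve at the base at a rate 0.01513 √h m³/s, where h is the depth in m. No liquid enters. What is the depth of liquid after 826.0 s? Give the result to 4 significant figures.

0.2031 m

With no inflow, A dh/dt = −0.01513 √h.
∫ h^(−1/2) dh = −(0.01513/A) ∫ dt, giving 2√h = 2√h₀ − (0.01513/A) t.
√h = √2.131 − 0.01513·826.0/(2·6.192) = 1.45979 − 1.00916 = 0.450639.
h = 0.450639² = 0.203076 m.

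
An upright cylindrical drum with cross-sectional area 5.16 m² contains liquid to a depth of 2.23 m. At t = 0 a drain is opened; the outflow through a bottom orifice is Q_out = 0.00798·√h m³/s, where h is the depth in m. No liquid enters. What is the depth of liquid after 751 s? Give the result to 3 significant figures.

0.833 m

With no inflow, A dh/dt = −0.00798 √h.
This is separable: 2 d(√h)/dt = −0.00798/A, so √h = √h₀ − (0.00798/(2A)) t.
√h = √2.23 − 0.00798·751/(2·5.16) = 1.4933 − 0.58072 = 0.91260.
h = 0.91260² = 0.83284 m.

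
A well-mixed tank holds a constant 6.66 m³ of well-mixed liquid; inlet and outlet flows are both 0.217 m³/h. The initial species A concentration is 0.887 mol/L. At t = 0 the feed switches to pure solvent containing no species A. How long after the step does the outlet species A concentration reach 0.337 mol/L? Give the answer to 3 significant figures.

Species balance: V dC/dt = Q(C_in − C) ⇒ τ = V/Q = 30.691 h.
C(t) = C_in + (C₀ − C_in) e^(−t/τ). Set C = 0.337 and solve for t:
e^(−t/τ) = (C − C_in)/(C₀ − C_in) = (0.337 − 0)/(0.887 − 0) = 0.37993
t = −τ ln(…) = 30.691 × 0.96776 = 29.702 h.

29.7 h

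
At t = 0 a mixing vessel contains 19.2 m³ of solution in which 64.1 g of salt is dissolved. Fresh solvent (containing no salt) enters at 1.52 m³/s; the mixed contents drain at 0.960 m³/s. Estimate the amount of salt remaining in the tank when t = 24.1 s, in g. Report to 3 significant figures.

25.7 g

Let m(t) be the amount of salt. Volume: V(t) = V₀ + (Q_in − Q_out) t = 19.2 + 0.56000 t; V(24.1) = 32.696 m³.
Solute balance: dm/dt = 0 − Q_out C = −Q_out m/V(t).
dm/m = −Q_out dt/(V₀ + 0.56000 t); integrating gives ln(m/m₀) = −(Q_out/(Q_in−Q_out)) ln(V/V₀).
m = m₀ (V₀/V)^(Q_out/(Q_in−Q_out)) = 64.1 × (19.2/32.696)^(1.7143) = 25.735 g.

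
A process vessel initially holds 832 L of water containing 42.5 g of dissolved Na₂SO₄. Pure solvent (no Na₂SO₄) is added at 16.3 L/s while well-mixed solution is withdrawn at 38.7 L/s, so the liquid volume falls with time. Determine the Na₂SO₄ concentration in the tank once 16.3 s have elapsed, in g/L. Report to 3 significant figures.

Total volume: dV/dt = Q_in − Q_out = -22.400 L/s, so V(t) = 832 − 22.400 t and V(16.3) = 466.88 L.
Species balance (pure solvent in): dm/dt = −Q_out · m/V(t).
dm/m = −Q_out dt/(V₀ − 22.400 t); integrating gives ln(m/m₀) = −(Q_out/(Q_in−Q_out)) ln(V/V₀).
m = m₀ (V₀/V)^(Q_out/(Q_in−Q_out)) = 42.5 × (832/466.88)^(-1.7277) = 15.663 g.
C = m/V = 15.663/466.88 = 0.033549 g/L.

0.0335 g/L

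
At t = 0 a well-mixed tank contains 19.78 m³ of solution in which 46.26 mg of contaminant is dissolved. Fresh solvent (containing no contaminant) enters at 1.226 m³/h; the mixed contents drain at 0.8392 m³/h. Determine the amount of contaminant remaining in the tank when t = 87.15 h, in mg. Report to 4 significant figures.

Let m(t) be the amount of contaminant. Volume: V(t) = V₀ + (Q_in − Q_out) t = 19.78 + 0.386800 t; V(87.15) = 53.4896 m³.
Solute balance: dm/dt = 0 − Q_out C = −Q_out m/V(t).
Separate: dm/m = −Q_out dt/V(t) ⇒ ln(m/m₀) = −(Q_out/(Q_in−Q_out)) ln(V/V₀).
m = m₀ (V₀/V)^(Q_out/(Q_in−Q_out)) = 46.26 × (19.78/53.4896)^(2.16960) = 5.34375 mg.

5.344 mg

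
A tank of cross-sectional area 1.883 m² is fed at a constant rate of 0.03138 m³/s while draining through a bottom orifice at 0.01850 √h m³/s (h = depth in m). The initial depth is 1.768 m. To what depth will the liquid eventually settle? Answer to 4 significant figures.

Accumulation of liquid (constant cross-section A): A dh/dt = Q_in − 0.01850 √h. At steady state dh/dt = 0:
Q_in = 0.01850 √h_ss ⇒ √h_ss = 0.03138/0.01850 = 1.69622.
h_ss = 1.69622² = 2.87715 m. (Since h₀ = 1.768 m < h_ss, the level will rise toward this value.)

2.877 m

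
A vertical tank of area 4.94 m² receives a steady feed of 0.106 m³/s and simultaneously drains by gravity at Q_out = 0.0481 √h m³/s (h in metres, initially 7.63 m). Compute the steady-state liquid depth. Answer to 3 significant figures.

Level balance: A dh/dt = 0.106 − 0.0481 √h. Setting dh/dt = 0:
Q_in = 0.0481 √h_ss ⇒ √h_ss = 0.106/0.0481 = 2.2037.
h_ss = 2.2037² = 4.8565 m. (Since h₀ = 7.63 m > h_ss, the level will fall toward this value.)

4.86 m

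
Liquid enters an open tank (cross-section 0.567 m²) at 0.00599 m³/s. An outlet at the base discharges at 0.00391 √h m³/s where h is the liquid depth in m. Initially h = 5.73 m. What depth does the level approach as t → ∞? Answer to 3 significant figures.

Mass balance (ρ constant): A dh/dt = Q_in − 0.00391 √h. At steady state dh/dt = 0:
Q_in = 0.00391 √h_ss ⇒ √h_ss = 0.00599/0.00391 = 1.5320.
h_ss = 1.5320² = 2.3469 m. (Since h₀ = 5.73 m > h_ss, the level will fall toward this value.)

2.35 m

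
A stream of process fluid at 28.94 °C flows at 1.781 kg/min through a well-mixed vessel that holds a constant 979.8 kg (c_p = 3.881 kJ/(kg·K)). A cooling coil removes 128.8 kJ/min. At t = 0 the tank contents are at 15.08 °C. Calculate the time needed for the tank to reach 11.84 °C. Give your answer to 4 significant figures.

624.6 min

M c_p dT/dt = ṁ c_p (T_in − T) − Q̇.
τ = M/ṁ = 550.140 min; T_ss = T_in − Q̇/(ṁ c_p) = 10.3059 °C.
T(t) = T_ss + (T₀ − T_ss) e^(−t/τ). Set T = 11.84:
e^(−t/τ) = (11.84 − 10.3059)/(15.08 − 10.3059) = 0.321337
t = −550.140 · ln(0.321337) = 624.554 min.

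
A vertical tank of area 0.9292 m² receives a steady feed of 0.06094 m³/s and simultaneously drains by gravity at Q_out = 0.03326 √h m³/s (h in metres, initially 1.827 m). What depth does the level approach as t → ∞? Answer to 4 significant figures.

Level balance: A dh/dt = 0.06094 − 0.03326 √h. Setting dh/dt = 0:
Q_in = 0.03326 √h_ss ⇒ √h_ss = 0.06094/0.03326 = 1.83223.
h_ss = 1.83223² = 3.35707 m. (Since h₀ = 1.827 m < h_ss, the level will rise toward this value.)

3.357 m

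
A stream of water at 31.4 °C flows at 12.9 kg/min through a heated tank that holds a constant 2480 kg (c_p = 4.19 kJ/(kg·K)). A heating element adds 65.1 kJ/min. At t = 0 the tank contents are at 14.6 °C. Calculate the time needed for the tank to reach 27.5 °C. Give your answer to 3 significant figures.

Unsteady energy balance on the tank contents: M c_p dT/dt = ṁ c_p (T_in − T) + 65.1.
τ = M/ṁ = 192.25 min; T_ss = T_in + Q̇/(ṁ c_p) = 32.604 °C.
T(t) = T_ss + (T₀ − T_ss) e^(−t/τ). Set T = 27.5:
e^(−t/τ) = (27.5 − 32.604)/(14.6 − 32.604) = 0.28351
t = −192.25 · ln(0.28351) = 242.33 min.

242 min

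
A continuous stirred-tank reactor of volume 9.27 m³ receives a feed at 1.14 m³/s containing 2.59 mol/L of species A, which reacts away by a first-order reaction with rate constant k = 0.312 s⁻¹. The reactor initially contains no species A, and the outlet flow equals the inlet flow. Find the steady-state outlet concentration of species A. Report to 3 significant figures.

Accumulation = in − out − consumed: V dC/dt = Q C_in − Q C − k V C.
Steady state (dC/dt = 0): C_ss = Q C_in/(Q + kV) = C_in/(1 + kV/Q).
C_ss = 1.14·2.59/(1.14 + 0.312·9.27) = 2.9526/4.0322 = 0.73225 mol/L.

0.732 mol/L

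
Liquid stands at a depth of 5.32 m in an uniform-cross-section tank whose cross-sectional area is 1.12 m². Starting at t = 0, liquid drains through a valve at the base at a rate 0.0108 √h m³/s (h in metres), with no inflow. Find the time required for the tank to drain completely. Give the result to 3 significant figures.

478 s

Mass balance (ρ constant): A dh/dt = −0.0108 √h.
Separate and integrate: 2(√h − √h₀) = −(0.0108/A) t.
Tank is empty when √h = 0: t_empty = 2A√h₀/0.0108.
t_empty = 2·1.12·√5.32/0.0108 = 2.2400·2.3065/0.0108 = 478.39 s.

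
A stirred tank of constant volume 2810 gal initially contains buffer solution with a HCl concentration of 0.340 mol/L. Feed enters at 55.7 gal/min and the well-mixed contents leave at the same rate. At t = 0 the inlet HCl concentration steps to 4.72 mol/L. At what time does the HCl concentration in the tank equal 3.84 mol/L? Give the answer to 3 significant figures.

Unsteady species balance (constant V, well mixed): V dC/dt = Q(C_in − C), so τ = V/Q = 50.449 min.
C(t) = C_in + (C₀ − C_in) e^(−t/τ). Set C = 3.84 and solve for t:
e^(−t/τ) = (C − C_in)/(C₀ − C_in) = (3.84 − 4.72)/(0.340 − 4.72) = 0.20091
t = −τ ln(…) = 50.449 × 1.6049 = 80.964 min.

81.0 min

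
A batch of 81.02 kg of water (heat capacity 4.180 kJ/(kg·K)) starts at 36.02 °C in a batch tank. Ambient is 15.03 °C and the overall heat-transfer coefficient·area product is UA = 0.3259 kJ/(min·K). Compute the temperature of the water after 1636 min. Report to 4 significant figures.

Heat balance on the well-mixed liquid: M c_p dT/dt = −UA(T − T_amb).
dT/dt = (T_ss − T)/τ with T_ss = T_amb = 15.0300 °C, τ = M c_p/UA = 81.02·4.180/0.3259 = 1039.16 min.
T approaches T_ss exponentially: T(t) = T_ss + (T₀ − T_ss) e^(−t/τ).
T(1636) = 15.0300 + (20.9900)·0.207144 = 19.3779 °C.

19.38 °C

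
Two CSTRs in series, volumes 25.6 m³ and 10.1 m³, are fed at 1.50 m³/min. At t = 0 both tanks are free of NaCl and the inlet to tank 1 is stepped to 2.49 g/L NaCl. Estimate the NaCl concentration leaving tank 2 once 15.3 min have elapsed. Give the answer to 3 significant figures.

0.979 g/L

Time constants: τᵢ = Vᵢ/Q for each well-mixed tank.
τ₁ = 25.6/1.50 = 17.067 min; τ₂ = 10.1/1.50 = 6.7333 min.
Solving the cascade with C₁(0)=C₂(0)=0 gives C₂(t) = C_in[1 − (τ₁ e^(−t/τ₁) − τ₂ e^(−t/τ₂))/(τ₁ − τ₂)].
At t = 15.3: e^(−t/τ₁) = 0.40800, e^(−t/τ₂) = 0.10308.
C₂ = 2.49·[1 − (17.067·0.40800 − 6.7333·0.10308)/(10.333)] = 2.49·0.39331 = 0.97933 g/L.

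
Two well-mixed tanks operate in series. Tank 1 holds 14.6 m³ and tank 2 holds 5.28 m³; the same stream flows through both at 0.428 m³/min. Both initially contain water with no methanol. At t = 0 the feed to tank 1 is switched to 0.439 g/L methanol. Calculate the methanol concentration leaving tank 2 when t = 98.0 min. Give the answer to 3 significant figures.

Time constants: τᵢ = Vᵢ/Q for each well-mixed tank.
τ₁ = 14.6/0.428 = 34.112 min; τ₂ = 5.28/0.428 = 12.336 min.
Solving the cascade with C₁(0)=C₂(0)=0 gives C₂(t) = C_in[1 − (τ₁ e^(−t/τ₁) − τ₂ e^(−t/τ₂))/(τ₁ − τ₂)].
At t = 98.0: e^(−t/τ₁) = 0.056536, e^(−t/τ₂) = 0.00035481.
C₂ = 0.439·[1 − (34.112·0.056536 − 12.336·0.00035481)/(21.776)] = 0.439·0.91164 = 0.40021 g/L.

0.400 g/L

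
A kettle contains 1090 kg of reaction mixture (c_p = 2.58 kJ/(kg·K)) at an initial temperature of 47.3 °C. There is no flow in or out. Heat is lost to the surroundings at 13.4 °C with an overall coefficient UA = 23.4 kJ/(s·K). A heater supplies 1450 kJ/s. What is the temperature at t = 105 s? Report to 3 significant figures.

63.7 °C

Lumped-capacitance energy balance: M c_p dT/dt = UA(T_amb − T) + Q̇.
dT/dt = (T_ss − T)/τ with T_ss = T_amb + Q̇/UA = 13.4 + 1450/23.4 = 75.366 °C, τ = M c_p/UA = 1090·2.58/23.4 = 120.18 s.
This is linear first-order; T(t) = T_ss + (T₀ − T_ss) e^(−t/τ).
T(105) = 75.366 + (-28.066)·0.41741 = 63.651 °C.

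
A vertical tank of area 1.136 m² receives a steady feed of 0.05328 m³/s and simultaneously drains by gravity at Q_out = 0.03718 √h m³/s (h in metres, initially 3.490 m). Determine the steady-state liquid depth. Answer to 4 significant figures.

2.054 m

Level balance: A dh/dt = 0.05328 − 0.03718 √h. Setting dh/dt = 0:
Q_in = 0.03718 √h_ss ⇒ √h_ss = 0.05328/0.03718 = 1.43303.
h_ss = 1.43303² = 2.05357 m. (Since h₀ = 3.490 m > h_ss, the level will fall toward this value.)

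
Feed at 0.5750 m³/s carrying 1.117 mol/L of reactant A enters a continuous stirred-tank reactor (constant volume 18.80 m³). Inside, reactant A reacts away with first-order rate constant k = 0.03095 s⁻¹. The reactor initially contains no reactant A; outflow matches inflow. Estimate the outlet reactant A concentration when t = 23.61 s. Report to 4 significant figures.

V dC/dt = Q(C_in − C) − k V C.
dC/dt = (Q/V) C_in − (Q/V + k) C; effective rate a = Q/V + k = 0.0305851 + 0.03095 = 0.0615351 s⁻¹.
C_ss = Q C_in/(Q + kV) = 0.555188 mol/L; C(t) = C_ss + (C₀ − C_ss) e^(−a t).
C(23.61) = 0.555188 + (-0.555188)·e^(−0.0615351·23.61) = 0.555188 + (-0.555188)·0.233904 = 0.425327 mol/L.

0.4253 mol/L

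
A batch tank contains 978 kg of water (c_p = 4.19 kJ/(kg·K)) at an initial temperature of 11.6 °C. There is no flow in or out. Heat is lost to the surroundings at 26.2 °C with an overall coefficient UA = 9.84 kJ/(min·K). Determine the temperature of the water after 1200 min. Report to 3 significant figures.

25.4 °C

M c_p dT/dt = −UA(T − T_amb).
dT/dt = (T_ss − T)/τ with T_ss = T_amb = 26.200 °C, τ = M c_p/UA = 978·4.19/9.84 = 416.45 min.
T approaches T_ss exponentially: T(t) = T_ss + (T₀ − T_ss) e^(−t/τ).
T(1200) = 26.200 + (-14.600)·0.056049 = 25.382 °C.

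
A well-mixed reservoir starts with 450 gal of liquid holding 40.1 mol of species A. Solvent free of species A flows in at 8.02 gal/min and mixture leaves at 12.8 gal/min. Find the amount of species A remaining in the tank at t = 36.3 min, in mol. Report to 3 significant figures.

Total volume: dV/dt = Q_in − Q_out = -4.7800 gal/min, so V(t) = 450 − 4.7800 t and V(36.3) = 276.49 gal.
Species balance (pure solvent in): dm/dt = −Q_out · m/V(t).
dm/m = −Q_out dt/(V₀ − 4.7800 t); integrating gives ln(m/m₀) = −(Q_out/(Q_in−Q_out)) ln(V/V₀).
m = m₀ (V₀/V)^(Q_out/(Q_in−Q_out)) = 40.1 × (450/276.49)^(-2.6778) = 10.881 mol.

10.9 mol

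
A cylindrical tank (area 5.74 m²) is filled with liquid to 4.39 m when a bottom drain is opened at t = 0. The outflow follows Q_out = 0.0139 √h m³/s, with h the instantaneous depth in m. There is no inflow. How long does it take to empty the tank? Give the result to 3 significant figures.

1730 s

A dh/dt = −Q_out = −0.0139 √h.
∫ h^(−1/2) dh = −(0.0139/A) ∫ dt, giving 2√h = 2√h₀ − (0.0139/A) t.
Set h = 0: 2√h₀ = (0.0139/A) t_empty ⇒ t_empty = 2A√h₀/0.0139.
t_empty = 2·5.74·√4.39/0.0139 = 11.480·2.0952/0.0139 = 1730.5 s.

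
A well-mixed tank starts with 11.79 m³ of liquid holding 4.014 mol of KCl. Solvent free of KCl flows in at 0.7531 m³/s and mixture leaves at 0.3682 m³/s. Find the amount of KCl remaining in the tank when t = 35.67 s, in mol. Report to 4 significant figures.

Let m(t) be the amount of KCl. Volume: V(t) = V₀ + (Q_in − Q_out) t = 11.79 + 0.384900 t; V(35.67) = 25.5194 m³.
Solute balance: dm/dt = 0 − Q_out C = −Q_out m/V(t).
dm/m = −Q_out dt/(V₀ + 0.384900 t); integrating gives ln(m/m₀) = −(Q_out/(Q_in−Q_out)) ln(V/V₀).
m = m₀ (V₀/V)^(Q_out/(Q_in−Q_out)) = 4.014 × (11.79/25.5194)^(0.956612) = 1.91766 mol.

1.918 mol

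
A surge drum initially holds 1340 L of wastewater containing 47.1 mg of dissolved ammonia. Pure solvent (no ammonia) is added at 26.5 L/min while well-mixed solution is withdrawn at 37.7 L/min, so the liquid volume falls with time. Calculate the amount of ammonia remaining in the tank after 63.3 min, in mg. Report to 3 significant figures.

Let m(t) be the amount of ammonia. Volume: V(t) = V₀ + (Q_in − Q_out) t = 1340 − 11.200 t; V(63.3) = 631.04 L.
Solute balance: dm/dt = 0 − Q_out C = −Q_out m/V(t).
Separate: dm/m = −Q_out dt/V(t) ⇒ ln(m/m₀) = −(Q_out/(Q_in−Q_out)) ln(V/V₀).
m = m₀ (V₀/V)^(Q_out/(Q_in−Q_out)) = 47.1 × (1340/631.04)^(-3.3661) = 3.7338 mg.

3.73 mg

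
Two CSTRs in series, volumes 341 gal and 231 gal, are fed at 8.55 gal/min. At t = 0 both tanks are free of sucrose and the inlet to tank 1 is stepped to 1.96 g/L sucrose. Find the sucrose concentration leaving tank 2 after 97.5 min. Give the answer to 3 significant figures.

Each tank obeys Vᵢ dCᵢ/dt = Q(Cᵢ₋₁ − Cᵢ), so τᵢ = Vᵢ/Q.
τ₁ = 341/8.55 = 39.883 min; τ₂ = 231/8.55 = 27.018 min.
Solving the cascade with C₁(0)=C₂(0)=0 gives C₂(t) = C_in[1 − (τ₁ e^(−t/τ₁) − τ₂ e^(−t/τ₂))/(τ₁ − τ₂)].
At t = 97.5: e^(−t/τ₁) = 0.086757, e^(−t/τ₂) = 0.027085.
C₂ = 1.96·[1 − (39.883·0.086757 − 27.018·0.027085)/(12.865)] = 1.96·0.78793 = 1.5443 g/L.

1.54 g/L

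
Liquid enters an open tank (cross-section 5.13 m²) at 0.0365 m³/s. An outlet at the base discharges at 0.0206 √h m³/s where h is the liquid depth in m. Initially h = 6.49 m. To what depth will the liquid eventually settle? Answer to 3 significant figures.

A dh/dt = Q_in − 0.0206 √h. Steady state requires inflow = outflow:
Q_in = 0.0206 √h_ss ⇒ √h_ss = 0.0365/0.0206 = 1.7718.
h_ss = 1.7718² = 3.1394 m. (Since h₀ = 6.49 m > h_ss, the level will fall toward this value.)

3.14 m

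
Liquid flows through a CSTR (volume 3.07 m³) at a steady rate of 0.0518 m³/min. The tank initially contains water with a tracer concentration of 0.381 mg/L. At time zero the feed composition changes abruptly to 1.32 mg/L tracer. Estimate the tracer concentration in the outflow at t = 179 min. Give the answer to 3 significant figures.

Species balance on the tank: V dC/dt = Q(C_in − C).
Time constant τ = V/Q = 3.07/0.0518 = 59.266 min.
Integrating: C(t) = C_in + (C₀ − C_in) e^(−t/τ).
C(179) = 1.32 + (0.381 − 1.32)·e^(−179/59.266) = 1.32 + (-0.93900)·0.048789 = 1.2742 mg/L.

1.27 mg/L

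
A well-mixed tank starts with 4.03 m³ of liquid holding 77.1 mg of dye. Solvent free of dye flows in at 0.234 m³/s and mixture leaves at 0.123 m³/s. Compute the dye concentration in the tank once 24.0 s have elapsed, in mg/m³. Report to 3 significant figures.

6.56 mg/m³

Let m(t) be the amount of dye. Volume: V(t) = V₀ + (Q_in − Q_out) t = 4.03 + 0.11100 t; V(24.0) = 6.6940 m³.
No dye enters, so dm/dt = −Q_out · (m/V).
Separate: dm/m = −Q_out dt/V(t) ⇒ ln(m/m₀) = −(Q_out/(Q_in−Q_out)) ln(V/V₀).
m = m₀ (V₀/V)^(Q_out/(Q_in−Q_out)) = 77.1 × (4.03/6.6940)^(1.1081) = 43.939 mg.
C = m/V = 43.939/6.6940 = 6.5639 mg/m³.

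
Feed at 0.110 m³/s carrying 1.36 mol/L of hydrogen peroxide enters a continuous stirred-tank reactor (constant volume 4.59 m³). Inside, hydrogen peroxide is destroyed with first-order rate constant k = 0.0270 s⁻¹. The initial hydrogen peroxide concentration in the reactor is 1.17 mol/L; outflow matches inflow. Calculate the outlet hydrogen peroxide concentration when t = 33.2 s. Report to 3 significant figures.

0.737 mol/L

Species balance: V dC/dt = Q C_in − Q C − k V C.
dC/dt = (Q/V) C_in − (Q/V + k) C; effective rate a = Q/V + k = 0.023965 + 0.0270 = 0.050965 s⁻¹.
C_ss = Q C_in/(Q + kV) = 0.63951 mol/L; C(t) = C_ss + (C₀ − C_ss) e^(−a t).
C(33.2) = 0.63951 + (0.53049)·e^(−0.050965·33.2) = 0.63951 + (0.53049)·0.18414 = 0.73719 mol/L.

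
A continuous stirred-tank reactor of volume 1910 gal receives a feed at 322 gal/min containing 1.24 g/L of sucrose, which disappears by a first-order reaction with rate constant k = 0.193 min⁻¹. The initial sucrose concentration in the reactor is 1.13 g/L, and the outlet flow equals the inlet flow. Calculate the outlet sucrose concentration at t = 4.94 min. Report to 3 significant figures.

V dC/dt = Q(C_in − C) − k V C.
This is linear with rate a = Q/V + k = 0.36159 min⁻¹.
C_ss = Q C_in/(Q + kV) = 0.57814 g/L; C(t) = C_ss + (C₀ − C_ss) e^(−a t).
C(4.94) = 0.57814 + (0.55186)·e^(−0.36159·4.94) = 0.57814 + (0.55186)·0.16759 = 0.67063 g/L.

0.671 g/L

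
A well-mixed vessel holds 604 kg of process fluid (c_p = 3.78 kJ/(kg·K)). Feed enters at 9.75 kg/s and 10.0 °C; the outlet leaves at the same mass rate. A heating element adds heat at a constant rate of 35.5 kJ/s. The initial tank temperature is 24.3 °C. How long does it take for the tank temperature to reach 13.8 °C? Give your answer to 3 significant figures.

95.9 s

Heat balance on the well-mixed liquid: M c_p dT/dt = ṁ c_p (T_in − T) + 35.5.
τ = M/ṁ = 61.949 s; T_ss = T_in + Q̇/(ṁ c_p) = 10.963 °C.
T(t) = T_ss + (T₀ − T_ss) e^(−t/τ). Set T = 13.8:
e^(−t/τ) = (13.8 − 10.963)/(24.3 − 10.963) = 0.21270
t = −61.949 · ln(0.21270) = 95.888 s.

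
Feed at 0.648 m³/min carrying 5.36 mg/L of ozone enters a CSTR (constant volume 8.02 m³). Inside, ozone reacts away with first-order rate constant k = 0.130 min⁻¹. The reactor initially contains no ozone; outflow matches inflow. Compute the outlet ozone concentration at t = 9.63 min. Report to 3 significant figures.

V dC/dt = Q(C_in − C) − k V C.
This is linear with rate a = Q/V + k = 0.21080 min⁻¹.
C_ss = Q C_in/(Q + kV) = 2.0545 mg/L; C(t) = C_ss + (C₀ − C_ss) e^(−a t).
C(9.63) = 2.0545 + (-2.0545)·e^(−0.21080·9.63) = 2.0545 + (-2.0545)·0.13134 = 1.7846 mg/L.

1.78 mg/L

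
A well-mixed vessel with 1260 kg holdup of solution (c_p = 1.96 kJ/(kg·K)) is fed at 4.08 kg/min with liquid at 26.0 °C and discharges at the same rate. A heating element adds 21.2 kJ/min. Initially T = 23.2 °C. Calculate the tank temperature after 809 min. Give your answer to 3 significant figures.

28.3 °C

First-law balance (no shaft work): M c_p dT/dt = ṁ c_p (T_in − T) + 21.2.
Rearrange: dT/dt = (T_ss − T)/τ with τ = M/ṁ = 308.82 min and T_ss = T_in + Q̇/(ṁ c_p) = 28.651 °C.
T approaches T_ss exponentially: T(t) = T_ss + (T₀ − T_ss) e^(−t/τ).
T(809) = 28.651 + (-5.4511)·e^(−809/308.82) = 28.651 + (-5.4511)·0.072831 = 28.254 °C.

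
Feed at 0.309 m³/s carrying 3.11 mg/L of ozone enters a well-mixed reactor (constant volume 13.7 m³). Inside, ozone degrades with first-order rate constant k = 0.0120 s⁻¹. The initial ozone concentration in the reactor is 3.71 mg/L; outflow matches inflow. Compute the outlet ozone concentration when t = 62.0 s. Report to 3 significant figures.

2.23 mg/L

Species balance: V dC/dt = Q C_in − Q C − k V C.
dC/dt = (Q/V) C_in − (Q/V + k) C; effective rate a = Q/V + k = 0.022555 + 0.0120 = 0.034555 s⁻¹.
C_ss = Q C_in/(Q + kV) = 2.0300 mg/L; C(t) = C_ss + (C₀ − C_ss) e^(−a t).
C(62.0) = 2.0300 + (1.6800)·e^(−0.034555·62.0) = 2.0300 + (1.6800)·0.11737 = 2.2272 mg/L.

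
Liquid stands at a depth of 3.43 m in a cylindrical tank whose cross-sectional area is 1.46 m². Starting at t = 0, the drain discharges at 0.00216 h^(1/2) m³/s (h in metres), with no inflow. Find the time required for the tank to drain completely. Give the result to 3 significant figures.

2500 s

A dh/dt = −Q_out = −0.00216 √h.
∫ h^(−1/2) dh = −(0.00216/A) ∫ dt, giving 2√h = 2√h₀ − (0.00216/A) t.
Set h = 0: 2√h₀ = (0.00216/A) t_empty ⇒ t_empty = 2A√h₀/0.00216.
t_empty = 2·1.46·√3.43/0.00216 = 2.9200·1.8520/0.00216 = 2503.7 s.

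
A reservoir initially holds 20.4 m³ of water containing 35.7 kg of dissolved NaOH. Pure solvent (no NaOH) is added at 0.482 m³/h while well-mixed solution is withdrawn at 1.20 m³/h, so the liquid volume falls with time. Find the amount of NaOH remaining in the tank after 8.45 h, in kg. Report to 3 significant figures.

Total volume: dV/dt = Q_in − Q_out = -0.71800 m³/h, so V(t) = 20.4 − 0.71800 t and V(8.45) = 14.333 m³.
Solute balance: dm/dt = 0 − Q_out C = −Q_out m/V(t).
dm/m = −Q_out dt/(V₀ − 0.71800 t); integrating gives ln(m/m₀) = −(Q_out/(Q_in−Q_out)) ln(V/V₀).
m = m₀ (V₀/V)^(Q_out/(Q_in−Q_out)) = 35.7 × (20.4/14.333)^(-1.6713) = 19.791 kg.

19.8 kg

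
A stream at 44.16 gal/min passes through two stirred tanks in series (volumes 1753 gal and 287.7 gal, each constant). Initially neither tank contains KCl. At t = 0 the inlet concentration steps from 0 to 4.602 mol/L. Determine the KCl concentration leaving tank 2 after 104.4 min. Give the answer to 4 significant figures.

Each tank obeys Vᵢ dCᵢ/dt = Q(Cᵢ₋₁ − Cᵢ), so τᵢ = Vᵢ/Q.
τ₁ = 1753/44.16 = 39.6966 min; τ₂ = 287.7/44.16 = 6.51495 min.
Tank 1: C₁ = C_in(1 − e^(−t/τ₁)). Tank 2 (τ₁ ≠ τ₂): C₂ = C_in[1 − (τ₁ e^(−t/τ₁) − τ₂ e^(−t/τ₂))/(τ₁ − τ₂)].
At t = 104.4: e^(−t/τ₁) = 0.0720820, e^(−t/τ₂) = 1.09790e-07.
C₂ = 4.602·[1 − (39.6966·0.0720820 − 6.51495·1.09790e-07)/(33.1816)] = 4.602·0.913765 = 4.20515 mol/L.

4.205 mol/L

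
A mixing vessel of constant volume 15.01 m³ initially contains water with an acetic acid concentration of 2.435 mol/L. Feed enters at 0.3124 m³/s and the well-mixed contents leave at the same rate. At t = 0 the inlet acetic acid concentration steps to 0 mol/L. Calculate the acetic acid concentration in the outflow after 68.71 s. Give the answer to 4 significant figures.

0.5827 mol/L

Unsteady species balance (constant V, well mixed): V dC/dt = Q(C_in − C).
Rewrite as dC/dt + C/τ = C_in/τ, τ = V/Q = 48.0474 s.
Solution: C(t) = C_in + (C₀ − C_in) e^(−t/τ).
C(68.71) = 0 + (2.435 − 0)·e^(−68.71/48.0474) = 0 + (2.43500)·0.239298 = 0.582690 mol/L.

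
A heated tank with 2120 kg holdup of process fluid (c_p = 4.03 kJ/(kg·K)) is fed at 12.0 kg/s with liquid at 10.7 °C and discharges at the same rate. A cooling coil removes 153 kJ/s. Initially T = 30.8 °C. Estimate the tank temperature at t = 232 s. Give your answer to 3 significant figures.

13.8 °C

M c_p dT/dt = ṁ c_p (T_in − T) − Q̇.
τ = M/ṁ = 176.67 s; T_ss = T_in − Q̇/(ṁ c_p) = 10.7 − 153/(12.0·4.03) = 7.5362 °C.
Solution: T(t) = T_ss + (T₀ − T_ss) e^(−t/τ).
T(232) = 7.5362 + (23.264)·e^(−232/176.67) = 7.5362 + (23.264)·0.26896 = 13.793 °C.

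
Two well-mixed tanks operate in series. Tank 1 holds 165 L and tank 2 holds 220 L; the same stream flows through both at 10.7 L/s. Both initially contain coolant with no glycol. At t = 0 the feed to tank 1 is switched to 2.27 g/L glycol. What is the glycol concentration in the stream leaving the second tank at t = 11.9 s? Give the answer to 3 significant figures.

Each tank obeys Vᵢ dCᵢ/dt = Q(Cᵢ₋₁ − Cᵢ), so τᵢ = Vᵢ/Q.
τ₁ = 165/10.7 = 15.421 s; τ₂ = 220/10.7 = 20.561 s.
Tank 1: C₁ = C_in(1 − e^(−t/τ₁)). Tank 2 (τ₁ ≠ τ₂): C₂ = C_in[1 − (τ₁ e^(−t/τ₁) − τ₂ e^(−t/τ₂))/(τ₁ − τ₂)].
At t = 11.9: e^(−t/τ₁) = 0.46223, e^(−t/τ₂) = 0.56059.
C₂ = 2.27·[1 − (15.421·0.46223 − 20.561·0.56059)/(-5.1402)] = 2.27·0.14434 = 0.32765 g/L.

0.328 g/L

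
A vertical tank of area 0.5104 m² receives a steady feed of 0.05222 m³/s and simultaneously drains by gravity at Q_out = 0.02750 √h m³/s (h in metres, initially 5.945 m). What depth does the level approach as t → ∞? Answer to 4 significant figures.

3.606 m

A dh/dt = Q_in − 0.02750 √h. Steady state requires inflow = outflow:
Q_in = 0.02750 √h_ss ⇒ √h_ss = 0.05222/0.02750 = 1.89891.
h_ss = 1.89891² = 3.60586 m. (Since h₀ = 5.945 m > h_ss, the level will fall toward this value.)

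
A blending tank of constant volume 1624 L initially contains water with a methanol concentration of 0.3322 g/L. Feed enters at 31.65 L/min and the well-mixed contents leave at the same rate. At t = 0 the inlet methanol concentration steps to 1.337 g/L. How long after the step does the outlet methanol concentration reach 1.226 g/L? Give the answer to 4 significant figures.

Accumulation = in − out for the solute gives V dC/dt = Q(C_in − C), so τ = V/Q = 51.3112 min.
C(t) = C_in + (C₀ − C_in) e^(−t/τ). Set C = 1.226 and solve for t:
e^(−t/τ) = (C − C_in)/(C₀ − C_in) = (1.226 − 1.337)/(0.3322 − 1.337) = 0.110470
t = −τ ln(…) = 51.3112 × 2.20301 = 113.039 min.

113.0 min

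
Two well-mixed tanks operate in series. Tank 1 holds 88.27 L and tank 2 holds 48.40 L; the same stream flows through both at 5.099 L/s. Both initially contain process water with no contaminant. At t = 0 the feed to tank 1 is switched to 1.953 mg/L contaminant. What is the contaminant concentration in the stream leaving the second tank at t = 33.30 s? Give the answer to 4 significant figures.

Each tank obeys Vᵢ dCᵢ/dt = Q(Cᵢ₋₁ − Cᵢ), so τᵢ = Vᵢ/Q.
τ₁ = 88.27/5.099 = 17.3112 s; τ₂ = 48.40/5.099 = 9.49206 s.
Tank 1: C₁ = C_in(1 − e^(−t/τ₁)). Tank 2 (τ₁ ≠ τ₂): C₂ = C_in[1 − (τ₁ e^(−t/τ₁) − τ₂ e^(−t/τ₂))/(τ₁ − τ₂)].
At t = 33.30: e^(−t/τ₁) = 0.146079, e^(−t/τ₂) = 0.0299509.
C₂ = 1.953·[1 − (17.3112·0.146079 − 9.49206·0.0299509)/(7.81918)] = 1.953·0.712947 = 1.39239 mg/L.

1.392 mg/L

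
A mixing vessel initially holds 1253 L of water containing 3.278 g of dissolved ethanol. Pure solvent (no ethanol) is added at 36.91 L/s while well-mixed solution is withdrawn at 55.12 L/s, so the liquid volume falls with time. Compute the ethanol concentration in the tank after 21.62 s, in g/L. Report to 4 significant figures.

0.001218 g/L

Total volume: dV/dt = Q_in − Q_out = -18.2100 L/s, so V(t) = 1253 − 18.2100 t and V(21.62) = 859.300 L.
No ethanol enters, so dm/dt = −Q_out · (m/V).
dm/m = −Q_out dt/(V₀ − 18.2100 t); integrating gives ln(m/m₀) = −(Q_out/(Q_in−Q_out)) ln(V/V₀).
m = m₀ (V₀/V)^(Q_out/(Q_in−Q_out)) = 3.278 × (1253/859.300)^(-3.02691) = 1.04660 g.
C = m/V = 1.04660/859.300 = 0.00121797 g/L.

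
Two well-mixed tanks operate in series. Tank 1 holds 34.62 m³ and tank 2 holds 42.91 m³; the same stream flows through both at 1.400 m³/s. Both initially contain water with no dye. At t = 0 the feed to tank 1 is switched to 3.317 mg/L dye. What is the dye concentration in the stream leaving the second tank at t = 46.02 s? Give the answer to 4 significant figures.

Time constants: τᵢ = Vᵢ/Q for each well-mixed tank.
τ₁ = 34.62/1.400 = 24.7286 s; τ₂ = 42.91/1.400 = 30.6500 s.
Solving the cascade with C₁(0)=C₂(0)=0 gives C₂(t) = C_in[1 − (τ₁ e^(−t/τ₁) − τ₂ e^(−t/τ₂))/(τ₁ − τ₂)].
At t = 46.02: e^(−t/τ₁) = 0.155516, e^(−t/τ₂) = 0.222803.
C₂ = 3.317·[1 − (24.7286·0.155516 − 30.6500·0.222803)/(-5.92143)] = 3.317·0.496201 = 1.64590 mg/L.

1.646 mg/L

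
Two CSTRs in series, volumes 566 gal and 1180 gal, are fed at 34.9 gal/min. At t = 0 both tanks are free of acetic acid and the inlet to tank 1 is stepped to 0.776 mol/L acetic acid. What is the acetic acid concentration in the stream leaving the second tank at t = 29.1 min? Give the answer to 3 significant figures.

0.264 mol/L

Time constants: τᵢ = Vᵢ/Q for each well-mixed tank.
τ₁ = 566/34.9 = 16.218 min; τ₂ = 1180/34.9 = 33.811 min.
Solving the cascade with C₁(0)=C₂(0)=0 gives C₂(t) = C_in[1 − (τ₁ e^(−t/τ₁) − τ₂ e^(−t/τ₂))/(τ₁ − τ₂)].
At t = 29.1: e^(−t/τ₁) = 0.16624, e^(−t/τ₂) = 0.42288.
C₂ = 0.776·[1 − (16.218·0.16624 − 33.811·0.42288)/(-17.593)] = 0.776·0.34054 = 0.26426 mol/L.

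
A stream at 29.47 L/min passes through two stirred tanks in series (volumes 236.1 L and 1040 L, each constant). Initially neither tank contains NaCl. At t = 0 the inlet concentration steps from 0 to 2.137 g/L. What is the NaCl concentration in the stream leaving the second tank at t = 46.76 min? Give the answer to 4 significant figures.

Each tank obeys Vᵢ dCᵢ/dt = Q(Cᵢ₋₁ − Cᵢ), so τᵢ = Vᵢ/Q.
τ₁ = 236.1/29.47 = 8.01154 min; τ₂ = 1040/29.47 = 35.2901 min.
Tank 1: C₁ = C_in(1 − e^(−t/τ₁)). Tank 2 (τ₁ ≠ τ₂): C₂ = C_in[1 − (τ₁ e^(−t/τ₁) − τ₂ e^(−t/τ₂))/(τ₁ − τ₂)].
At t = 46.76: e^(−t/τ₁) = 0.00291880, e^(−t/τ₂) = 0.265799.
C₂ = 2.137·[1 − (8.01154·0.00291880 − 35.2901·0.265799)/(-27.2786)] = 2.137·0.656995 = 1.40400 g/L.

1.404 g/L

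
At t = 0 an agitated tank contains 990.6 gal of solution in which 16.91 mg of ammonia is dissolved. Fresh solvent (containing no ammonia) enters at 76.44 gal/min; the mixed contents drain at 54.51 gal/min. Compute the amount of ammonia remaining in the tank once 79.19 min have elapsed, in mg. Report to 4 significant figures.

1.364 mg

Total volume: dV/dt = Q_in − Q_out = 21.9300 gal/min, so V(t) = 990.6 + 21.9300 t and V(79.19) = 2727.24 gal.
Species balance (pure solvent in): dm/dt = −Q_out · m/V(t).
dm/m = −Q_out dt/(V₀ + 21.9300 t); integrating gives ln(m/m₀) = −(Q_out/(Q_in−Q_out)) ln(V/V₀).
m = m₀ (V₀/V)^(Q_out/(Q_in−Q_out)) = 16.91 × (990.6/2727.24)^(2.48564) = 1.36427 mg.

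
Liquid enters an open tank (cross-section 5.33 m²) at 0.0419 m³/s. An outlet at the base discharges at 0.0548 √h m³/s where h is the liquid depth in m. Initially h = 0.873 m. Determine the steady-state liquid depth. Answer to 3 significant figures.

Mass balance (ρ constant): A dh/dt = Q_in − 0.0548 √h. At steady state dh/dt = 0:
Q_in = 0.0548 √h_ss ⇒ √h_ss = 0.0419/0.0548 = 0.76460.
h_ss = 0.76460² = 0.58461 m. (Since h₀ = 0.873 m > h_ss, the level will fall toward this value.)

0.585 m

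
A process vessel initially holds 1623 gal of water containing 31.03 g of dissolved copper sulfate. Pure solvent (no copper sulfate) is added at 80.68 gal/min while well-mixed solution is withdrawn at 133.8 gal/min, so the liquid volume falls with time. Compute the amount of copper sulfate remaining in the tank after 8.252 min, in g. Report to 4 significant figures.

Total volume: dV/dt = Q_in − Q_out = -53.1200 gal/min, so V(t) = 1623 − 53.1200 t and V(8.252) = 1184.65 gal.
Solute balance: dm/dt = 0 − Q_out C = −Q_out m/V(t).
dm/m = −Q_out dt/(V₀ − 53.1200 t); integrating gives ln(m/m₀) = −(Q_out/(Q_in−Q_out)) ln(V/V₀).
m = m₀ (V₀/V)^(Q_out/(Q_in−Q_out)) = 31.03 × (1623/1184.65)^(-2.51883) = 14.0407 g.

14.04 g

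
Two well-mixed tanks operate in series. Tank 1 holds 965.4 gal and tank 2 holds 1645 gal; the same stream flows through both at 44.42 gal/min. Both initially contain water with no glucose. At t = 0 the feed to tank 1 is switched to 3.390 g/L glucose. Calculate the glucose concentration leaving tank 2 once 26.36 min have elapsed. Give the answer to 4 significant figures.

0.7949 g/L

Each tank obeys Vᵢ dCᵢ/dt = Q(Cᵢ₋₁ − Cᵢ), so τᵢ = Vᵢ/Q.
τ₁ = 965.4/44.42 = 21.7335 min; τ₂ = 1645/44.42 = 37.0329 min.
Tank 1: C₁ = C_in(1 − e^(−t/τ₁)). Tank 2 (τ₁ ≠ τ₂): C₂ = C_in[1 − (τ₁ e^(−t/τ₁) − τ₂ e^(−t/τ₂))/(τ₁ − τ₂)].
At t = 26.36: e^(−t/τ₁) = 0.297341, e^(−t/τ₂) = 0.490760.
C₂ = 3.390·[1 − (21.7335·0.297341 − 37.0329·0.490760)/(-15.2994)] = 3.390·0.234480 = 0.794887 g/L.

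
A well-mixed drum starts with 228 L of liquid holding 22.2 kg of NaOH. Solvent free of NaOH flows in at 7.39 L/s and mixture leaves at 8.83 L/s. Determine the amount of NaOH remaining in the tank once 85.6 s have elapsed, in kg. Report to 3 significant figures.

Let m(t) be the amount of NaOH. Volume: V(t) = V₀ + (Q_in − Q_out) t = 228 − 1.4400 t; V(85.6) = 104.74 L.
Solute balance: dm/dt = 0 − Q_out C = −Q_out m/V(t).
dm/m = −Q_out dt/(V₀ − 1.4400 t); integrating gives ln(m/m₀) = −(Q_out/(Q_in−Q_out)) ln(V/V₀).
m = m₀ (V₀/V)^(Q_out/(Q_in−Q_out)) = 22.2 × (228/104.74)^(-6.1319) = 0.18825 kg.

0.188 kg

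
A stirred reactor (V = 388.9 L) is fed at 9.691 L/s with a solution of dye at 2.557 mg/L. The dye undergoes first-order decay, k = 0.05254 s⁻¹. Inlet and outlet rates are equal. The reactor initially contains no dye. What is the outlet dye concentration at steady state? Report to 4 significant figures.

Species balance: V dC/dt = Q C_in − Q C − k V C.
At steady state: 0 = Q C_in − (Q + kV) C_ss, so C_ss = Q C_in/(Q + kV).
C_ss = 9.691·2.557/(9.691 + 0.05254·388.9) = 24.7799/30.1238 = 0.822601 mg/L.

0.8226 mg/L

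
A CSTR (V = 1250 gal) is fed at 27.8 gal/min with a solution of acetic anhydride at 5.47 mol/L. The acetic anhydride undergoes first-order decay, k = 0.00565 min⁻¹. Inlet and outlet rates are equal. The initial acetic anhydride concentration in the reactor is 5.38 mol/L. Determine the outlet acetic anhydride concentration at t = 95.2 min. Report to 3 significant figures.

4.43 mol/L

V dC/dt = Q(C_in − C) − k V C.
dC/dt = (Q/V) C_in − (Q/V + k) C; effective rate a = Q/V + k = 0.022240 + 0.00565 = 0.027890 min⁻¹.
C_ss = Q C_in/(Q + kV) = 4.3619 mol/L; C(t) = C_ss + (C₀ − C_ss) e^(−a t).
C(95.2) = 4.3619 + (1.0181)·e^(−0.027890·95.2) = 4.3619 + (1.0181)·0.070290 = 4.4334 mol/L.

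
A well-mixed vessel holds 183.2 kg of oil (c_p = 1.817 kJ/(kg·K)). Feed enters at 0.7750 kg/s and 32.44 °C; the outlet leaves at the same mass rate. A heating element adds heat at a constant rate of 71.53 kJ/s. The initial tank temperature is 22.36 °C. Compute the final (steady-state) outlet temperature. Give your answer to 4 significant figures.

M c_p dT/dt = ṁ c_p (T_in − T) + Q̇.
At steady state dT/dt = 0 ⇒ T_ss = T_in + Q̇/(ṁ c_p) = 32.44 + 71.53/(0.7750·1.817) = 83.2362 °C.

83.24 °C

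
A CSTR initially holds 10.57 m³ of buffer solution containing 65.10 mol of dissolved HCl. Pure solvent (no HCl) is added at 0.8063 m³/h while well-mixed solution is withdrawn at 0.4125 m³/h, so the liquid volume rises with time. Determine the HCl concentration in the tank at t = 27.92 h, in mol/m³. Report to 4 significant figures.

Let m(t) be the amount of HCl. Volume: V(t) = V₀ + (Q_in − Q_out) t = 10.57 + 0.393800 t; V(27.92) = 21.5649 m³.
No HCl enters, so dm/dt = −Q_out · (m/V).
dm/m = −Q_out dt/(V₀ + 0.393800 t); integrating gives ln(m/m₀) = −(Q_out/(Q_in−Q_out)) ln(V/V₀).
m = m₀ (V₀/V)^(Q_out/(Q_in−Q_out)) = 65.10 × (10.57/21.5649)^(1.04749) = 30.8463 mol.
C = m/V = 30.8463/21.5649 = 1.43040 mol/m³.

1.430 mol/m³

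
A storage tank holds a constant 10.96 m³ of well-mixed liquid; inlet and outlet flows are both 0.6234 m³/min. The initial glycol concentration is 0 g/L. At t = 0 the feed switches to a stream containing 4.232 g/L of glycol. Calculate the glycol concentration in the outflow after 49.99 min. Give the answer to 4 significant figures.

Transient balance on the dissolved component: V dC/dt = Q(C_in − C).
Rewrite as dC/dt + C/τ = C_in/τ, τ = V/Q = 17.5810 min.
Integrating: C(t) = C_in + (C₀ − C_in) e^(−t/τ).
C(49.99) = 4.232 + (0 − 4.232)·e^(−49.99/17.5810) = 4.232 + (-4.23200)·0.0582268 = 3.98558 g/L.

3.986 g/L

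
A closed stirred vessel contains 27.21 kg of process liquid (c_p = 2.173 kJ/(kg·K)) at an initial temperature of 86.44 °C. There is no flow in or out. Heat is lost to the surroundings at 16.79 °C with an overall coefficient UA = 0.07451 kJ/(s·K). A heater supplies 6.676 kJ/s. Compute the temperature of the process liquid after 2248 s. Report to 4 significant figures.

105.2 °C

Lumped-capacitance energy balance: M c_p dT/dt = UA(T_amb − T) + Q̇.
dT/dt = (T_ss − T)/τ with T_ss = T_amb + Q̇/UA = 16.79 + 6.676/0.07451 = 106.389 °C, τ = M c_p/UA = 27.21·2.173/0.07451 = 793.549 s.
Solution: T(t) = T_ss + (T₀ − T_ss) e^(−t/τ).
T(2248) = 106.389 + (-19.9487)·0.0588453 = 105.215 °C.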